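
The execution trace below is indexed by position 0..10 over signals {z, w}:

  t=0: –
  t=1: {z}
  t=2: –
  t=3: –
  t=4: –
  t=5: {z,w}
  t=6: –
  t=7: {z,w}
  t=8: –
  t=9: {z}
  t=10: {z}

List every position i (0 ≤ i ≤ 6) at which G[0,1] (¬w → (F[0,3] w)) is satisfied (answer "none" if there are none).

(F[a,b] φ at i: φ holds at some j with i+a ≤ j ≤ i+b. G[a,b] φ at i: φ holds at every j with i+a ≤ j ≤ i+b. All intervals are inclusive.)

Evaluate at each i in [0,6]:
  i=0: ✗ (fails at j=0)
  i=1: ✗ (fails at j=1)
  i=2: ✓ (all of [2,3])
  i=3: ✓ (all of [3,4])
  i=4: ✓ (all of [4,5])
  i=5: ✓ (all of [5,6])
  i=6: ✓ (all of [6,7])

2, 3, 4, 5, 6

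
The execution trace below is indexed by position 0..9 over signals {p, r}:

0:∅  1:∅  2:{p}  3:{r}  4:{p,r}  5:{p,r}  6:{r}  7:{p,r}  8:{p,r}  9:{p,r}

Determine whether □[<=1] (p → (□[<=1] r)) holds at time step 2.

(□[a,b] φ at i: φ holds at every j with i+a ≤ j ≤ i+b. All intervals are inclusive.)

Check (p → (□[<=1] r)) at every j in [2,3]:
  j=2: antecedent true; consequent fails at 2 → ✗
  j=3: antecedent false → ✓
Fails at j=2 → formula fails.

False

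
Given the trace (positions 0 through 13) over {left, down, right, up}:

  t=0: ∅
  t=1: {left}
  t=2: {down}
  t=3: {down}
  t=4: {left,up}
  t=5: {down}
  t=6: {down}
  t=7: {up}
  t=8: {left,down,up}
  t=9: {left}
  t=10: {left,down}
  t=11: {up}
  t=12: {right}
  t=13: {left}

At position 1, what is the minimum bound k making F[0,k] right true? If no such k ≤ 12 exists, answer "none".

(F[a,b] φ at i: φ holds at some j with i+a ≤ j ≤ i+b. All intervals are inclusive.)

11

Scan j = 1,2,… for right:
  j=1: fails
  j=2: fails
  j=3: fails
  j=4: fails
  j=5: fails
  j=6: fails
  j=7: fails
  j=8: fails
  j=9: fails
  j=10: fails
  j=11: fails
  j=12: holds
First hit at j=12, so smallest k = 12-1 = 11.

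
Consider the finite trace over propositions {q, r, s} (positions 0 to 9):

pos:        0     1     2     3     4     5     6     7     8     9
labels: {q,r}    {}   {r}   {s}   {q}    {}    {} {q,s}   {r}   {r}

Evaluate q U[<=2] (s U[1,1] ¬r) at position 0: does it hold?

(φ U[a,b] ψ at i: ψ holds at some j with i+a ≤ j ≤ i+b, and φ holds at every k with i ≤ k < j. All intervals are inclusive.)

Need some j in [0,2] with (s U[1,1] ¬r), and q at every k in [0,j-1].
  j=0: (s U[1,1] ¬r) — fails.
  j=1: (s U[1,1] ¬r) — fails.
  j=2: (s U[1,1] ¬r) — fails.
No j in the window works → until fails.

Does not hold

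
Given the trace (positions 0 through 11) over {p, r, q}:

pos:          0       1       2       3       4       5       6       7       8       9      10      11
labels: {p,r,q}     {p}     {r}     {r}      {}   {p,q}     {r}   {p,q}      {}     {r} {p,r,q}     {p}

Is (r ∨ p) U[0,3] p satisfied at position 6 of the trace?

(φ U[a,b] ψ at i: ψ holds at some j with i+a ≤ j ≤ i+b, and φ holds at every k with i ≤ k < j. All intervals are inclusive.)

True

Need some j in [6,9] with p, and (r ∨ p) at every k in [6,j-1].
  j=6: p false.
  j=7: p holds; (r ∨ p) holds at every k in [6,6] → satisfied.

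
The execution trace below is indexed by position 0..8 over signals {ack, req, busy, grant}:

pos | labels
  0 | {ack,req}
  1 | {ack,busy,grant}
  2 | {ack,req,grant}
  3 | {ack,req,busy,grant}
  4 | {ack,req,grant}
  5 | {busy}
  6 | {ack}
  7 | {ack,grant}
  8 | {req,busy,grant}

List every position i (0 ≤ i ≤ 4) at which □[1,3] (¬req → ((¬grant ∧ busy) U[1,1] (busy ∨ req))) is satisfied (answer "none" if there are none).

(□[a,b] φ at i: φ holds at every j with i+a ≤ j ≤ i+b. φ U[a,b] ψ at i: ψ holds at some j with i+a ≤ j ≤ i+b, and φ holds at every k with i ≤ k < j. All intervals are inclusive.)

Evaluate at each i in [0,4]:
  i=0: ✗ (fails at j=1)
  i=1: ✓ (all of [2,4])
  i=2: ✗ (fails at j=5)
  i=3: ✗ (fails at j=5)
  i=4: ✗ (fails at j=5)

1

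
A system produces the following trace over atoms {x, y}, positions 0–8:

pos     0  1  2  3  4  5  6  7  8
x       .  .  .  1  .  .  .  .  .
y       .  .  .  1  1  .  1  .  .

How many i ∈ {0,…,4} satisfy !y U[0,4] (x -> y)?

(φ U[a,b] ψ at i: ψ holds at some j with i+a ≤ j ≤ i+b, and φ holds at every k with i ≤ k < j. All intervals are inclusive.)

Evaluate at each i in [0,4]:
  i=0: ✓ (rhs at j=0)
  i=1: ✓ (rhs at j=1)
  i=2: ✓ (rhs at j=2)
  i=3: ✓ (rhs at j=3)
  i=4: ✓ (rhs at j=4)
Positions where it holds: {0, 1, 2, 3, 4} → 5.

5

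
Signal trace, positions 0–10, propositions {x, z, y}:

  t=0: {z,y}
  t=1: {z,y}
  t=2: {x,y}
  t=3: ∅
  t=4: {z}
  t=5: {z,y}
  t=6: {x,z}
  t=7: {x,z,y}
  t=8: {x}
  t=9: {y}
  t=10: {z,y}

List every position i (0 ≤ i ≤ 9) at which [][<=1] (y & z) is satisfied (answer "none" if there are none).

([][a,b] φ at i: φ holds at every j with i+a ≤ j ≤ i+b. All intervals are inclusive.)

0

Evaluate at each i in [0,9]:
  i=0: ✓ (all of [0,1])
  i=1: ✗ (fails at j=2)
  i=2: ✗ (fails at j=2)
  i=3: ✗ (fails at j=3)
  i=4: ✗ (fails at j=4)
  i=5: ✗ (fails at j=6)
  i=6: ✗ (fails at j=6)
  i=7: ✗ (fails at j=8)
  i=8: ✗ (fails at j=8)
  i=9: ✗ (fails at j=9)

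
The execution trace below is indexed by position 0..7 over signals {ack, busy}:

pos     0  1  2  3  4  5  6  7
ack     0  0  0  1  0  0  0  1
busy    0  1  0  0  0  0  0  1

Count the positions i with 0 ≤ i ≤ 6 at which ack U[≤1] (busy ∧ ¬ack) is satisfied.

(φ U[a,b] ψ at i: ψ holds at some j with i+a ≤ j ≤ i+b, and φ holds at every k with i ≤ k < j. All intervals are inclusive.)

Evaluate at each i in [0,6]:
  i=0: ✗ (lhs fails at k=0 before rhs at j=1)
  i=1: ✓ (rhs at j=1)
  i=2: ✗ (no rhs in [2,3])
  i=3: ✗ (no rhs in [3,4])
  i=4: ✗ (no rhs in [4,5])
  i=5: ✗ (no rhs in [5,6])
  i=6: ✗ (no rhs in [6,7])
Positions where it holds: {1} → 1.

1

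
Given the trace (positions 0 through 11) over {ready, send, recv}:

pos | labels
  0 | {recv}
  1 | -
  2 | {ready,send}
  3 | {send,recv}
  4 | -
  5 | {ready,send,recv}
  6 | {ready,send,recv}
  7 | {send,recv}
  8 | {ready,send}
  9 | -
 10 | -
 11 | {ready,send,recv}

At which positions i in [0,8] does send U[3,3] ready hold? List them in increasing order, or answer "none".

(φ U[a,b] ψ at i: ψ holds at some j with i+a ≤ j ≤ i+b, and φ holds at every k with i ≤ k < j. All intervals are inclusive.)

5

Evaluate at each i in [0,8]:
  i=0: ✗ (no rhs in [3,3])
  i=1: ✗ (no rhs in [4,4])
  i=2: ✗ (lhs fails at k=4 before rhs at j=5)
  i=3: ✗ (lhs fails at k=4 before rhs at j=6)
  i=4: ✗ (no rhs in [7,7])
  i=5: ✓ (rhs at j=8; lhs holds on [5,7])
  i=6: ✗ (no rhs in [9,9])
  i=7: ✗ (no rhs in [10,10])
  i=8: ✗ (lhs fails at k=9 before rhs at j=11)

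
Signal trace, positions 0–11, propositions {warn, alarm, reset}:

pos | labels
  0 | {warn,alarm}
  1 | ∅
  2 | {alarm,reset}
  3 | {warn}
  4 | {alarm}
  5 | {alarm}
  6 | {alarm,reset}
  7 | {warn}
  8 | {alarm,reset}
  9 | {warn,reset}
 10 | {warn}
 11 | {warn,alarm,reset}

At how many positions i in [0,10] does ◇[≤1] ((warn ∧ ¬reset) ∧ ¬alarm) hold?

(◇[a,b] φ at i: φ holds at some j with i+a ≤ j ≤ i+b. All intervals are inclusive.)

Evaluate at each i in [0,10]:
  i=0: ✗ (none in [0,1])
  i=1: ✗ (none in [1,2])
  i=2: ✓ (witness j=3)
  i=3: ✓ (witness j=3)
  i=4: ✗ (none in [4,5])
  i=5: ✗ (none in [5,6])
  i=6: ✓ (witness j=7)
  i=7: ✓ (witness j=7)
  i=8: ✗ (none in [8,9])
  i=9: ✓ (witness j=10)
  i=10: ✓ (witness j=10)
Positions where it holds: {2, 3, 6, 7, 9, 10} → 6.

6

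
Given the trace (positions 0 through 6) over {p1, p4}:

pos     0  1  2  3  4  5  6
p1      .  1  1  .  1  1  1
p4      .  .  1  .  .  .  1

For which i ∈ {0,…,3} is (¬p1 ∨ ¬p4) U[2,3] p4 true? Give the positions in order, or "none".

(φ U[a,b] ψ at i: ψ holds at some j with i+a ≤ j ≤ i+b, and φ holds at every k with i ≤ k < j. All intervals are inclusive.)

0, 3

Evaluate at each i in [0,3]:
  i=0: ✓ (rhs at j=2; lhs holds on [0,1])
  i=1: ✗ (no rhs in [3,4])
  i=2: ✗ (no rhs in [4,5])
  i=3: ✓ (rhs at j=6; lhs holds on [3,5])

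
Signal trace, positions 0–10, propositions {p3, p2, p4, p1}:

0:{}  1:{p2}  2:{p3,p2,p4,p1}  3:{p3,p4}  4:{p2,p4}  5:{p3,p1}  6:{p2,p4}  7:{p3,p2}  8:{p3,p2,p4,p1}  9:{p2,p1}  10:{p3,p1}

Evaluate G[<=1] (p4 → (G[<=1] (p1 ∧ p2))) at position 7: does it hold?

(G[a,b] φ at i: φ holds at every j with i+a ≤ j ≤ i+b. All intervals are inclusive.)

Check (p4 → (G[<=1] (p1 ∧ p2))) at every j in [7,8]:
  j=7: antecedent false → ✓
  j=8: antecedent true; consequent holds on [8,9] → ✓
All positions satisfy it → formula holds.

Yes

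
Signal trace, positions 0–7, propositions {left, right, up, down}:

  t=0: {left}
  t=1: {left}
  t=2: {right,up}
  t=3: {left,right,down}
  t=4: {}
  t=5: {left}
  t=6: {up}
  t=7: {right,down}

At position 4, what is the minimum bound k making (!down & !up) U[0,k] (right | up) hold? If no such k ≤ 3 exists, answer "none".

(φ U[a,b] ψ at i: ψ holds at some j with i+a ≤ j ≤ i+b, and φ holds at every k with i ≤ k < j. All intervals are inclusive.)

Need earliest j ≥ 4 with (right | up), and (!down & !up) at every k in [4,j-1].
  j=4: rhs fails.
  j=5: rhs fails.
  j=6: rhs holds; lhs holds on [4,5]. k = 2.

2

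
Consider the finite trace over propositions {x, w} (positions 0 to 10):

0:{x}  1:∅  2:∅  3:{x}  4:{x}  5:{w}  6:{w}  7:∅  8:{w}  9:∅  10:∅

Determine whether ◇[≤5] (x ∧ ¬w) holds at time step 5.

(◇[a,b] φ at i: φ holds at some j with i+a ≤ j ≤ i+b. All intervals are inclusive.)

False

Check (x ∧ ¬w) at each j in [5,10]:
  j=5: false
  j=6: false
  j=7: false
  j=8: false
  j=9: false
  j=10: false
No position in the window satisfies it → formula fails.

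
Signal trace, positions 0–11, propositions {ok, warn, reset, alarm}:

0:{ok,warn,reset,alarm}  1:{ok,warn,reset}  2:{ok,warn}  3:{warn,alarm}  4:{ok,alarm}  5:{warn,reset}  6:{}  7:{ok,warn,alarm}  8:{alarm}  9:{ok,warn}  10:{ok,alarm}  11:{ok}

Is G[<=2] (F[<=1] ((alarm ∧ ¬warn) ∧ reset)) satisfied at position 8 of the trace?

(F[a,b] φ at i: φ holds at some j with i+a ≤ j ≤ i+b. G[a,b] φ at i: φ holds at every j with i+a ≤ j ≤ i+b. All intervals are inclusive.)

False

Check F[<=1] ((alarm ∧ ¬warn) ∧ reset) at every j in [8,10]:
  j=8: fails (none in [8,9])
  j=9: fails (none in [9,10])
  j=10: fails (none in [10,11])
Fails at j=8 → formula fails.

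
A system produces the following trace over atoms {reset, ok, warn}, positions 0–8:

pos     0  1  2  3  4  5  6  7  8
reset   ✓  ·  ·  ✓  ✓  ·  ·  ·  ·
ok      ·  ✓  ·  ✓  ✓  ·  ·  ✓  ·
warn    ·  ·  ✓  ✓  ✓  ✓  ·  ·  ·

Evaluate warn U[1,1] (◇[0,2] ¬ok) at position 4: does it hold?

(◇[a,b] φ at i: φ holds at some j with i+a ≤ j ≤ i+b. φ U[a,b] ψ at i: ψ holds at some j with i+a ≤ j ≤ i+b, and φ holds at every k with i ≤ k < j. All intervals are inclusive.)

Need some j in [5,5] with ◇[0,2] ¬ok, and warn at every k in [4,j-1].
  j=5: ◇[0,2] ¬ok holds; warn holds at every k in [4,4] → satisfied.

Yes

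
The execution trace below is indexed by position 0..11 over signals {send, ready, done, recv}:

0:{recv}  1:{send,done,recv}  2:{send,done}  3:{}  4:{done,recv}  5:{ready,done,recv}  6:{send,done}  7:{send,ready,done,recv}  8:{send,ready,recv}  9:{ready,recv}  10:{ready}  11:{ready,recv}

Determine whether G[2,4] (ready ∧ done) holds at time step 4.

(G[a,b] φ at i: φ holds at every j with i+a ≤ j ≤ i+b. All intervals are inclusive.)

Check (ready ∧ done) at every j in [6,8]:
  j=6: false
  j=7: true
  j=8: false
Fails at j=6 → formula fails.

False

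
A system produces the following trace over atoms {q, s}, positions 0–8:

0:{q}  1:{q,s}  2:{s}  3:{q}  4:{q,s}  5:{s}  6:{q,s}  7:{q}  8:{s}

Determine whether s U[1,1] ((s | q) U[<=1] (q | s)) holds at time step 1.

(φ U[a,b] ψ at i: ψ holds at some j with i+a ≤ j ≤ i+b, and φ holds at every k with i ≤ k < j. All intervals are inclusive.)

Need some j in [2,2] with ((s | q) U[<=1] (q | s)), and s at every k in [1,j-1].
  j=2: ((s | q) U[<=1] (q | s)) holds; s holds at every k in [1,1] → satisfied.

Holds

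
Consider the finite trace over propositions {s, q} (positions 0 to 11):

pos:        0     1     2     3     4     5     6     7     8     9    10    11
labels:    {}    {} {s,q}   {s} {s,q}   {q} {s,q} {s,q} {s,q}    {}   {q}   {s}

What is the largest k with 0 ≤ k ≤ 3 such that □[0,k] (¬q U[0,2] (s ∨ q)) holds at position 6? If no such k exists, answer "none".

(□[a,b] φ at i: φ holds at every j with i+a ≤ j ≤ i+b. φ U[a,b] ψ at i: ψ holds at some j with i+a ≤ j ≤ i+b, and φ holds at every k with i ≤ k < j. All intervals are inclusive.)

(¬q U[0,2] (s ∨ q)) must hold from j=6 onward; find where it first fails.
  j=6: holds
  j=7: holds
  j=8: holds
  j=9: holds
Holds through j=9; largest k = 3.

3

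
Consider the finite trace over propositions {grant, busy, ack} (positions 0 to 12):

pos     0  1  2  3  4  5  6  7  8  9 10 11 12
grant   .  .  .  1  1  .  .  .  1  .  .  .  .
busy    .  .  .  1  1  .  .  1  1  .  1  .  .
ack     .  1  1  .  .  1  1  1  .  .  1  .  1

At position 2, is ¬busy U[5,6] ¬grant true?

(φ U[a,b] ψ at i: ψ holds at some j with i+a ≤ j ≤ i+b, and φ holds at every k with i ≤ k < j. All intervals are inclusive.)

Need some j in [7,8] with ¬grant, and ¬busy at every k in [2,j-1].
  j=7: ¬grant holds, but ¬busy fails at k=3 → not this j.
  j=8: ¬grant false.
No j in the window works → until fails.

No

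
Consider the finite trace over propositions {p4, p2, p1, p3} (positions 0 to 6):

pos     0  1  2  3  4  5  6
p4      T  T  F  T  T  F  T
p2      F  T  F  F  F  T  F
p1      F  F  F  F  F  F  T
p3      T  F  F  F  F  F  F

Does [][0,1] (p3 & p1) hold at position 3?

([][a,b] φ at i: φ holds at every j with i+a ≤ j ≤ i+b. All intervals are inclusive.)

No

Check (p3 & p1) at every j in [3,4]:
  j=3: false
  j=4: false
Fails at j=3 → formula fails.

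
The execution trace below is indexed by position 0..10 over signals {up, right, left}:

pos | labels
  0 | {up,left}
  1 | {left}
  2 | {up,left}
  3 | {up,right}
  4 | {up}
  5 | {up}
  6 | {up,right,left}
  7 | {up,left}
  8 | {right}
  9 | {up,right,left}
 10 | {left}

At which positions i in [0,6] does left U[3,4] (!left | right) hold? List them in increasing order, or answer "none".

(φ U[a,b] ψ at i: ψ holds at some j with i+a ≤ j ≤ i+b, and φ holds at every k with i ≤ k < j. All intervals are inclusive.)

0

Evaluate at each i in [0,6]:
  i=0: ✓ (rhs at j=3; lhs holds on [0,2])
  i=1: ✗ (lhs fails at k=3 before rhs at j=4)
  i=2: ✗ (lhs fails at k=3 before rhs at j=5)
  i=3: ✗ (lhs fails at k=3 before rhs at j=6)
  i=4: ✗ (lhs fails at k=4 before rhs at j=8)
  i=5: ✗ (lhs fails at k=5 before rhs at j=8)
  i=6: ✗ (lhs fails at k=8 before rhs at j=9)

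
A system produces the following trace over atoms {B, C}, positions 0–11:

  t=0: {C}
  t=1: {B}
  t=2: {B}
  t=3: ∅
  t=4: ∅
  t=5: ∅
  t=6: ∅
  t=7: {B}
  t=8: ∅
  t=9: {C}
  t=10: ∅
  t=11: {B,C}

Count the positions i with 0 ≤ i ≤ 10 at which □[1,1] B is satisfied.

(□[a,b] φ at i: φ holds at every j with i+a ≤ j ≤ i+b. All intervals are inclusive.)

Evaluate at each i in [0,10]:
  i=0: ✓ (all of [1,1])
  i=1: ✓ (all of [2,2])
  i=2: ✗ (fails at j=3)
  i=3: ✗ (fails at j=4)
  i=4: ✗ (fails at j=5)
  i=5: ✗ (fails at j=6)
  i=6: ✓ (all of [7,7])
  i=7: ✗ (fails at j=8)
  i=8: ✗ (fails at j=9)
  i=9: ✗ (fails at j=10)
  i=10: ✓ (all of [11,11])
Positions where it holds: {0, 1, 6, 10} → 4.

4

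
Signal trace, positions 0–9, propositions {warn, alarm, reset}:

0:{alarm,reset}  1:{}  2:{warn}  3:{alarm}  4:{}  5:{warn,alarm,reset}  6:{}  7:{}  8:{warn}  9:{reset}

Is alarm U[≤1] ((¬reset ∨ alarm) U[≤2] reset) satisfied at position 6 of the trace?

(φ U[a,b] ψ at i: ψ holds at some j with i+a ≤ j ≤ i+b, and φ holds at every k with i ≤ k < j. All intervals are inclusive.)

Need some j in [6,7] with ((¬reset ∨ alarm) U[≤2] reset), and alarm at every k in [6,j-1].
  j=6: ((¬reset ∨ alarm) U[≤2] reset) — fails.
  j=7: ((¬reset ∨ alarm) U[≤2] reset) holds, but alarm fails at k=6 → not this j.
No j in the window works → until fails.

No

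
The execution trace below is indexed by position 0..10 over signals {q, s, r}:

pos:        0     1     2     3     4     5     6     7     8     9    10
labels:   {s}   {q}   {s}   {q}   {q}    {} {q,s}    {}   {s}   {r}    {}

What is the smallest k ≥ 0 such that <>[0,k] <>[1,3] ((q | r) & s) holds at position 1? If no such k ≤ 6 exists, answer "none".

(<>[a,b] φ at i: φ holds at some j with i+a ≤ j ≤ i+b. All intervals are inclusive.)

2

Scan j = 1,2,… for <>[1,3] ((q | r) & s):
  j=1: fails
  j=2: fails
  j=3: holds
First hit at j=3, so smallest k = 3-1 = 2.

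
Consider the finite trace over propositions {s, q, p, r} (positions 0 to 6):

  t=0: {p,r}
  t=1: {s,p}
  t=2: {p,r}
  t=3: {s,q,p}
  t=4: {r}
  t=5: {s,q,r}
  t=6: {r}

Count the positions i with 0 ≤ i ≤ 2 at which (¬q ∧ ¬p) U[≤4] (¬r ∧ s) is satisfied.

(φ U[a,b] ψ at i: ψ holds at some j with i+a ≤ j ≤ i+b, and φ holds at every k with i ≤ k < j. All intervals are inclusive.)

1

Evaluate at each i in [0,2]:
  i=0: ✗ (lhs fails at k=0 before rhs at j=1)
  i=1: ✓ (rhs at j=1)
  i=2: ✗ (lhs fails at k=2 before rhs at j=3)
Positions where it holds: {1} → 1.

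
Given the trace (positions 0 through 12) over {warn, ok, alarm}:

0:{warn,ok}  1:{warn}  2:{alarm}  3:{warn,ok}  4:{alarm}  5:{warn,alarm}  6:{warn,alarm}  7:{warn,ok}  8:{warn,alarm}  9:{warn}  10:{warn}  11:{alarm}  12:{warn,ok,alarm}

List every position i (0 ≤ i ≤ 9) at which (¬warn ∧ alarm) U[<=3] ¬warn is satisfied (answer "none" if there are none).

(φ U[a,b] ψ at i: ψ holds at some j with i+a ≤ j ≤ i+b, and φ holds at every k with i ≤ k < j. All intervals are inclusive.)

Evaluate at each i in [0,9]:
  i=0: ✗ (lhs fails at k=0 before rhs at j=2)
  i=1: ✗ (lhs fails at k=1 before rhs at j=2)
  i=2: ✓ (rhs at j=2)
  i=3: ✗ (lhs fails at k=3 before rhs at j=4)
  i=4: ✓ (rhs at j=4)
  i=5: ✗ (no rhs in [5,8])
  i=6: ✗ (no rhs in [6,9])
  i=7: ✗ (no rhs in [7,10])
  i=8: ✗ (lhs fails at k=8 before rhs at j=11)
  i=9: ✗ (lhs fails at k=9 before rhs at j=11)

2, 4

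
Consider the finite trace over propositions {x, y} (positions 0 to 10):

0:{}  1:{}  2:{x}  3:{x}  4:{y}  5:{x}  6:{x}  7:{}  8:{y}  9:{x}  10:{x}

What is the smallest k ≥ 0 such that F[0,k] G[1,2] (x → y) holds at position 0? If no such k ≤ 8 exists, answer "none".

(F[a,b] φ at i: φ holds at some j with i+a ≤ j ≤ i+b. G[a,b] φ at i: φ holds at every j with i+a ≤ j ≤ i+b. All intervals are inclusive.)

6

Scan j = 0,1,… for G[1,2] (x → y):
  j=0: fails
  j=1: fails
  j=2: fails
  j=3: fails
  j=4: fails
  j=5: fails
  j=6: holds
First hit at j=6, so smallest k = 6-0 = 6.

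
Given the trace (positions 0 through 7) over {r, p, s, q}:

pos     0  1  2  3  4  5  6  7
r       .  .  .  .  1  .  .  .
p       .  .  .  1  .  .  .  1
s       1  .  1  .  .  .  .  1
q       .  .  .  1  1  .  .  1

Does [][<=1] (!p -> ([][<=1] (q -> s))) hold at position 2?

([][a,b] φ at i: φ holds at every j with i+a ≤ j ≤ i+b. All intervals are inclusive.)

No

Check (!p -> ([][<=1] (q -> s))) at every j in [2,3]:
  j=2: antecedent true; consequent fails at 3 → ✗
  j=3: antecedent false → ✓
Fails at j=2 → formula fails.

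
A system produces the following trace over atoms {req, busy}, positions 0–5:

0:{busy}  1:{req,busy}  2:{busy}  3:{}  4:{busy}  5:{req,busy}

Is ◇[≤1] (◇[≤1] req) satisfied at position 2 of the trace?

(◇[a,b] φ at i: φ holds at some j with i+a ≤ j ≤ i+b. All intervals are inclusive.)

Check ◇[≤1] req at each j in [2,3]:
  j=2: fails (none in [2,3])
  j=3: fails (none in [3,4])
No position in the window satisfies it → formula fails.

False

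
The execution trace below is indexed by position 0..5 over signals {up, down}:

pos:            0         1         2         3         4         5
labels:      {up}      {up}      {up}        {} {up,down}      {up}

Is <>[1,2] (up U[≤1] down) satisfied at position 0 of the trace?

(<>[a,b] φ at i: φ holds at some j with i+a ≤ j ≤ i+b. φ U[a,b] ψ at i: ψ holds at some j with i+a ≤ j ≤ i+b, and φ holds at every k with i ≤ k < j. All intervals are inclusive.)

Check (up U[≤1] down) at each j in [1,2]:
  j=1: fails
  j=2: fails
No position in the window satisfies it → formula fails.

No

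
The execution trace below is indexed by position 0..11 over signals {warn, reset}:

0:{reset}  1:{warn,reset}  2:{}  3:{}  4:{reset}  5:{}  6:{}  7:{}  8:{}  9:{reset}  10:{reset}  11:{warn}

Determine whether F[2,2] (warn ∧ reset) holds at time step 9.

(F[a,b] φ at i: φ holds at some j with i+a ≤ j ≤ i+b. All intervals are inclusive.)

Does not hold

Check (warn ∧ reset) at each j in [11,11]:
  j=11: false
No position in the window satisfies it → formula fails.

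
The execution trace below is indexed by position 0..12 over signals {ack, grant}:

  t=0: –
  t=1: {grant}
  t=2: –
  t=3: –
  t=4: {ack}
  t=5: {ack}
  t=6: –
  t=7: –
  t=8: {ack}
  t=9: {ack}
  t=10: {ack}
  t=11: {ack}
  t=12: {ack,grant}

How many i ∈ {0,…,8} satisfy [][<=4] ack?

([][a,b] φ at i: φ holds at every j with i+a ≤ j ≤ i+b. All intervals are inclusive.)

Evaluate at each i in [0,8]:
  i=0: ✗ (fails at j=0)
  i=1: ✗ (fails at j=1)
  i=2: ✗ (fails at j=2)
  i=3: ✗ (fails at j=3)
  i=4: ✗ (fails at j=6)
  i=5: ✗ (fails at j=6)
  i=6: ✗ (fails at j=6)
  i=7: ✗ (fails at j=7)
  i=8: ✓ (all of [8,12])
Positions where it holds: {8} → 1.

1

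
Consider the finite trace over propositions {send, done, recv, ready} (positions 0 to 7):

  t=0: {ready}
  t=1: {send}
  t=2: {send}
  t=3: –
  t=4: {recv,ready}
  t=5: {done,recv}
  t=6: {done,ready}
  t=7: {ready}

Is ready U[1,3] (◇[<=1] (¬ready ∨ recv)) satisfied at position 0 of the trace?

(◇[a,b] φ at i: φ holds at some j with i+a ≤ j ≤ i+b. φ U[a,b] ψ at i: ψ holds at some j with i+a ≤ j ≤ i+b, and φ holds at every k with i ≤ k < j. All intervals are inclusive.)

Holds

Need some j in [1,3] with ◇[<=1] (¬ready ∨ recv), and ready at every k in [0,j-1].
  j=1: ◇[<=1] (¬ready ∨ recv) holds; ready holds at every k in [0,0] → satisfied.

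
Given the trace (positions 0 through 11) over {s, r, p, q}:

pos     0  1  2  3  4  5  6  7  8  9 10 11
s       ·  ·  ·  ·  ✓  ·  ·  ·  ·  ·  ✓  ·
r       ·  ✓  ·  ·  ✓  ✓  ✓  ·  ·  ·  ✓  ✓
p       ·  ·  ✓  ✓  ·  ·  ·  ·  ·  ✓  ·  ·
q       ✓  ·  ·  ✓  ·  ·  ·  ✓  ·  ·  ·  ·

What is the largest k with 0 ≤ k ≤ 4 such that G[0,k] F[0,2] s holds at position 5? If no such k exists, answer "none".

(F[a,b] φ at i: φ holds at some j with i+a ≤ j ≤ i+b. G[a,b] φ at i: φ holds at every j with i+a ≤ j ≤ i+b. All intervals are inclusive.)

F[0,2] s must hold from j=5 onward; find where it first fails.
  j=5: fails → no k works.

none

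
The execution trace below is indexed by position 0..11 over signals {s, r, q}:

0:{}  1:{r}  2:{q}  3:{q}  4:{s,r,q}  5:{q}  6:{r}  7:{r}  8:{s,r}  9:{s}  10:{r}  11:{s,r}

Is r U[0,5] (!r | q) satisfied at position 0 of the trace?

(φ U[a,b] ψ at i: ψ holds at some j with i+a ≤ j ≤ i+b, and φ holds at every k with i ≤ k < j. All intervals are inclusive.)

True

Need some j in [0,5] with (!r | q), and r at every k in [0,j-1].
  j=0: (!r | q) holds; no prefix to check → satisfied.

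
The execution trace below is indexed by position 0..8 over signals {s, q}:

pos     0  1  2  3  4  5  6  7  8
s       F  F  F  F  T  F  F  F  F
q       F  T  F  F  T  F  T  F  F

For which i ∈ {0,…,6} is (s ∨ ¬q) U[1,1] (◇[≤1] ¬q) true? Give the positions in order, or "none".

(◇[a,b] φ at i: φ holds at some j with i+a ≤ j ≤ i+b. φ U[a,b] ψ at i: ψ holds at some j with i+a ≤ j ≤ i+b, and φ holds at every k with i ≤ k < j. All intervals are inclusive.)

0, 2, 3, 4, 5

Evaluate at each i in [0,6]:
  i=0: ✓ (rhs at j=1; lhs holds on [0,0])
  i=1: ✗ (lhs fails at k=1 before rhs at j=2)
  i=2: ✓ (rhs at j=3; lhs holds on [2,2])
  i=3: ✓ (rhs at j=4; lhs holds on [3,3])
  i=4: ✓ (rhs at j=5; lhs holds on [4,4])
  i=5: ✓ (rhs at j=6; lhs holds on [5,5])
  i=6: ✗ (lhs fails at k=6 before rhs at j=7)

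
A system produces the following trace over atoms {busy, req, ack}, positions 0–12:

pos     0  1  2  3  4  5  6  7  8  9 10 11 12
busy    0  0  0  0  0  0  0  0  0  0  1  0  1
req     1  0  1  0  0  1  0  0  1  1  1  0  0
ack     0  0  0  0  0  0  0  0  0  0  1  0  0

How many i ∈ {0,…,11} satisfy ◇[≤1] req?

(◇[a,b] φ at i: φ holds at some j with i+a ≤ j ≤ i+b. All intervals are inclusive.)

Evaluate at each i in [0,11]:
  i=0: ✓ (witness j=0)
  i=1: ✓ (witness j=2)
  i=2: ✓ (witness j=2)
  i=3: ✗ (none in [3,4])
  i=4: ✓ (witness j=5)
  i=5: ✓ (witness j=5)
  i=6: ✗ (none in [6,7])
  i=7: ✓ (witness j=8)
  i=8: ✓ (witness j=8)
  i=9: ✓ (witness j=9)
  i=10: ✓ (witness j=10)
  i=11: ✗ (none in [11,12])
Positions where it holds: {0, 1, 2, 4, 5, 7, 8, 9, 10} → 9.

9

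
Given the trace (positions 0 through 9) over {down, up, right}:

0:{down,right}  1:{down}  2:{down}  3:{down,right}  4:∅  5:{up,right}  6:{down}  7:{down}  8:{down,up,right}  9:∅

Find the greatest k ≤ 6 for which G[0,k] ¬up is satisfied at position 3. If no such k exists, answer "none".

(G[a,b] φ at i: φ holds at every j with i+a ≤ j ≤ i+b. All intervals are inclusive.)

¬up must hold from j=3 onward; find where it first fails.
  j=3: holds
  j=4: holds
  j=5: fails
Holds on [3,4], so largest k = 1.

1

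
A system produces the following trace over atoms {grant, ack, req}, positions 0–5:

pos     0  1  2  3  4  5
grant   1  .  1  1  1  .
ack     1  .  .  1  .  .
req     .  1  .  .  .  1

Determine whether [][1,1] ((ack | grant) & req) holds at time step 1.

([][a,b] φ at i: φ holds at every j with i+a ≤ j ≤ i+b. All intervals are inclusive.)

No

Check ((ack | grant) & req) at every j in [2,2]:
  j=2: false
Fails at j=2 → formula fails.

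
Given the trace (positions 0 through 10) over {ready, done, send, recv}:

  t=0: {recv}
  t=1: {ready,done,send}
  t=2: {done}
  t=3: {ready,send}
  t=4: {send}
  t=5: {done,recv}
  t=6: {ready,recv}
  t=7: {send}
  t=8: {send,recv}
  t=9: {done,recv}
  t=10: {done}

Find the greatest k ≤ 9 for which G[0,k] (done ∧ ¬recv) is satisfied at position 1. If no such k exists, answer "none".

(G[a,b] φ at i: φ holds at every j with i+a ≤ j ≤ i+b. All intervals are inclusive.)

1

(done ∧ ¬recv) must hold from j=1 onward; find where it first fails.
  j=1: holds
  j=2: holds
  j=3: fails
Holds on [1,2], so largest k = 1.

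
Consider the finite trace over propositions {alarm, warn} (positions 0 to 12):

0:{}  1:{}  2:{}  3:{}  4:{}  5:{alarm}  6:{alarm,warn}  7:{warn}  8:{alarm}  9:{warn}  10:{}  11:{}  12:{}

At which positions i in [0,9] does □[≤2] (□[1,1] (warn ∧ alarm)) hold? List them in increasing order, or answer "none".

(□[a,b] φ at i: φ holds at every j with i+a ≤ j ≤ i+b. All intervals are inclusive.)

none

Evaluate at each i in [0,9]:
  i=0: ✗ (fails at j=0)
  i=1: ✗ (fails at j=1)
  i=2: ✗ (fails at j=2)
  i=3: ✗ (fails at j=3)
  i=4: ✗ (fails at j=4)
  i=5: ✗ (fails at j=6)
  i=6: ✗ (fails at j=6)
  i=7: ✗ (fails at j=7)
  i=8: ✗ (fails at j=8)
  i=9: ✗ (fails at j=9)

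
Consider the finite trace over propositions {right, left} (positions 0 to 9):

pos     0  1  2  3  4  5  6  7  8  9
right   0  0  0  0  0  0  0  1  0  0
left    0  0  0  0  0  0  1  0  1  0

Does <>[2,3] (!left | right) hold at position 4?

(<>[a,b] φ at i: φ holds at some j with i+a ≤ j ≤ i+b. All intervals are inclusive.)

Holds

Check (!left | right) at each j in [6,7]:
  j=6: false
  j=7: true
Found at j=7 → formula holds.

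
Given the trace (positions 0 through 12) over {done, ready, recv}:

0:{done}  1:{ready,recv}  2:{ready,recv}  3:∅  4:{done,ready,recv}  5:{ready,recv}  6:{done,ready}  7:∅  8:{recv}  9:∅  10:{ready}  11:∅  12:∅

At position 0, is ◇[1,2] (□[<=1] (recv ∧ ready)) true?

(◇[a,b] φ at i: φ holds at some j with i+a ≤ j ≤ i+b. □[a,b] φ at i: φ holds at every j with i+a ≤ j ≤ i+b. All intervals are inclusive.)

Holds

Check □[<=1] (recv ∧ ready) at each j in [1,2]:
  j=1: holds on [1,2]
  j=2: fails at 3
Found at j=1 → formula holds.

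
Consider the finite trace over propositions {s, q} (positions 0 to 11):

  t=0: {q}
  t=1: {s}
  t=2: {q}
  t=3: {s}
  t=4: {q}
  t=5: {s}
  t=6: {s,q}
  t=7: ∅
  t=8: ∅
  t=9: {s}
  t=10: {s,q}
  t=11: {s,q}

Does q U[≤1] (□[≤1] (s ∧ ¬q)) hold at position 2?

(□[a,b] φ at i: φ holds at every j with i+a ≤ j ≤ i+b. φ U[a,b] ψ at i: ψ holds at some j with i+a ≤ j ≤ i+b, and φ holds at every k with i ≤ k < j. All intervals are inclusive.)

Need some j in [2,3] with □[≤1] (s ∧ ¬q), and q at every k in [2,j-1].
  j=2: □[≤1] (s ∧ ¬q) — fails at 2.
  j=3: □[≤1] (s ∧ ¬q) — fails at 4.
No j in the window works → until fails.

Does not hold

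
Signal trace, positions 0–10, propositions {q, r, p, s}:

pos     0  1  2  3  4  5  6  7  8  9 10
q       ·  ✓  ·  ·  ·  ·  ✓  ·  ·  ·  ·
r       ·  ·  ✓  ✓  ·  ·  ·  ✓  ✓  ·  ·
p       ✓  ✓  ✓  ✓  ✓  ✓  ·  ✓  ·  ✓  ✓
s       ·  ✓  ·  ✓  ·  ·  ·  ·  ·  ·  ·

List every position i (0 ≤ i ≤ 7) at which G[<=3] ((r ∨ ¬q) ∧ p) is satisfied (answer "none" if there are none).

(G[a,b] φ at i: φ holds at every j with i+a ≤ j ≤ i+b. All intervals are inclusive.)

2

Evaluate at each i in [0,7]:
  i=0: ✗ (fails at j=1)
  i=1: ✗ (fails at j=1)
  i=2: ✓ (all of [2,5])
  i=3: ✗ (fails at j=6)
  i=4: ✗ (fails at j=6)
  i=5: ✗ (fails at j=6)
  i=6: ✗ (fails at j=6)
  i=7: ✗ (fails at j=8)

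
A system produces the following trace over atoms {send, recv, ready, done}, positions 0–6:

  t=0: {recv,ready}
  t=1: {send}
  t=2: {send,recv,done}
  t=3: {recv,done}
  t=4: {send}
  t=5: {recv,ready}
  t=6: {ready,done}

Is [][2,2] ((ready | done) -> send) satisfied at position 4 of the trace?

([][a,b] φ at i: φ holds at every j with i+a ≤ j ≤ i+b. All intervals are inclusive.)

Check ((ready | done) -> send) at every j in [6,6]:
  j=6: antecedent true; consequent false → ✗
Fails at j=6 → formula fails.

False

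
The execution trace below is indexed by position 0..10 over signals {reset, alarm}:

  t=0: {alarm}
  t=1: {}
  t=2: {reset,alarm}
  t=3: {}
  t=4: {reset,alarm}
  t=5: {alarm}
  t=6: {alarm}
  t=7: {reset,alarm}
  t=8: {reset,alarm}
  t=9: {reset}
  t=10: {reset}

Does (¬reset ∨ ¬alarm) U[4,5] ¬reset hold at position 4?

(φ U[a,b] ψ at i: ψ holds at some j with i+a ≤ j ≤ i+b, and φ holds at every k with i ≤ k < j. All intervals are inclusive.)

False

Need some j in [8,9] with ¬reset, and (¬reset ∨ ¬alarm) at every k in [4,j-1].
  j=8: ¬reset false.
  j=9: ¬reset false.
No j in the window works → until fails.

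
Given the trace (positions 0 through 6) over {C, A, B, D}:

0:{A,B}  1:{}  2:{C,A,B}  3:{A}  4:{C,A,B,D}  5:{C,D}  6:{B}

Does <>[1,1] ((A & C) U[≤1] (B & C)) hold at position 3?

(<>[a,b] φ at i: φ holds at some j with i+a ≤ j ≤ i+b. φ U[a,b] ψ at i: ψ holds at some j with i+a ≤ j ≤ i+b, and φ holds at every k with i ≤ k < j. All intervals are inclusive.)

Check ((A & C) U[≤1] (B & C)) at each j in [4,4]:
  j=4: holds
Found at j=4 → formula holds.

Holds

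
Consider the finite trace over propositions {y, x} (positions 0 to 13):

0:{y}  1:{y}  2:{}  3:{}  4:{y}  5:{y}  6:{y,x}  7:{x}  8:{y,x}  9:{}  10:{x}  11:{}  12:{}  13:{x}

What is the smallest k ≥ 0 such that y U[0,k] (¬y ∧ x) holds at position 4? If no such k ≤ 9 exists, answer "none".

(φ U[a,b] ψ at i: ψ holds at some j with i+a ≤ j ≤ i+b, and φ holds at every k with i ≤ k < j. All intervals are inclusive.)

Need earliest j ≥ 4 with (¬y ∧ x), and y at every k in [4,j-1].
  j=4: rhs fails.
  j=5: rhs fails.
  j=6: rhs fails.
  j=7: rhs holds; lhs holds on [4,6]. k = 3.

3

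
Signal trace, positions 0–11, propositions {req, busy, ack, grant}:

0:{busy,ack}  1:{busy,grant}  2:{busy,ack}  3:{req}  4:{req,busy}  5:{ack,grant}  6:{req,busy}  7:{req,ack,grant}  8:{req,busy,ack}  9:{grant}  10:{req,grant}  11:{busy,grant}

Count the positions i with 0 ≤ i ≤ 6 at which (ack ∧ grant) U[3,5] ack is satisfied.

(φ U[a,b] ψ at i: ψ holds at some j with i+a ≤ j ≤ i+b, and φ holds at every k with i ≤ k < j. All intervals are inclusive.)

0

Evaluate at each i in [0,6]:
  i=0: ✗ (lhs fails at k=0 before rhs at j=5)
  i=1: ✗ (lhs fails at k=1 before rhs at j=5)
  i=2: ✗ (lhs fails at k=2 before rhs at j=5)
  i=3: ✗ (lhs fails at k=3 before rhs at j=7)
  i=4: ✗ (lhs fails at k=4 before rhs at j=7)
  i=5: ✗ (lhs fails at k=6 before rhs at j=8)
  i=6: ✗ (no rhs in [9,11])
Positions where it holds: {} → 0.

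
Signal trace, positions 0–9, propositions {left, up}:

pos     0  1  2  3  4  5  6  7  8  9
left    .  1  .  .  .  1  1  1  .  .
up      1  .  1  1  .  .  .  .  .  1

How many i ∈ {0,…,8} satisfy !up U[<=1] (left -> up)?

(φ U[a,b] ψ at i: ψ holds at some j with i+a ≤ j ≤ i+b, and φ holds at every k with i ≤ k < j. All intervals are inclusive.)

Evaluate at each i in [0,8]:
  i=0: ✓ (rhs at j=0)
  i=1: ✓ (rhs at j=2; lhs holds on [1,1])
  i=2: ✓ (rhs at j=2)
  i=3: ✓ (rhs at j=3)
  i=4: ✓ (rhs at j=4)
  i=5: ✗ (no rhs in [5,6])
  i=6: ✗ (no rhs in [6,7])
  i=7: ✓ (rhs at j=8; lhs holds on [7,7])
  i=8: ✓ (rhs at j=8)
Positions where it holds: {0, 1, 2, 3, 4, 7, 8} → 7.

7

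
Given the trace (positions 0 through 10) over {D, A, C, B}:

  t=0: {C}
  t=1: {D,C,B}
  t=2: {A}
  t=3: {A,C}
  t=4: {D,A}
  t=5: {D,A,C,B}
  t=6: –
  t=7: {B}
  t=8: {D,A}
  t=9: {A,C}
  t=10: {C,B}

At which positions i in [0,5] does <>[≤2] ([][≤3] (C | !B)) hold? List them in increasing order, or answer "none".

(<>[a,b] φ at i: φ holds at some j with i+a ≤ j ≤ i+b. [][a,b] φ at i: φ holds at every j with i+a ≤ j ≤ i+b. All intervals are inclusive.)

0, 1, 2, 3

Evaluate at each i in [0,5]:
  i=0: ✓ (witness j=0)
  i=1: ✓ (witness j=1)
  i=2: ✓ (witness j=2)
  i=3: ✓ (witness j=3)
  i=4: ✗ (none in [4,6])
  i=5: ✗ (none in [5,7])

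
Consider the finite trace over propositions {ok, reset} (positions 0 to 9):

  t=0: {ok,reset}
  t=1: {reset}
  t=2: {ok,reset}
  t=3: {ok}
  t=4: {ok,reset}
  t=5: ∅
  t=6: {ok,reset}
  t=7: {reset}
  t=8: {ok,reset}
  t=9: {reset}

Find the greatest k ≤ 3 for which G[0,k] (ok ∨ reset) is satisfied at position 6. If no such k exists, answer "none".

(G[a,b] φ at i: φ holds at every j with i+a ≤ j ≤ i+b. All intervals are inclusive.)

(ok ∨ reset) must hold from j=6 onward; find where it first fails.
  j=6: holds
  j=7: holds
  j=8: holds
  j=9: holds
Holds through j=9; largest k = 3.

3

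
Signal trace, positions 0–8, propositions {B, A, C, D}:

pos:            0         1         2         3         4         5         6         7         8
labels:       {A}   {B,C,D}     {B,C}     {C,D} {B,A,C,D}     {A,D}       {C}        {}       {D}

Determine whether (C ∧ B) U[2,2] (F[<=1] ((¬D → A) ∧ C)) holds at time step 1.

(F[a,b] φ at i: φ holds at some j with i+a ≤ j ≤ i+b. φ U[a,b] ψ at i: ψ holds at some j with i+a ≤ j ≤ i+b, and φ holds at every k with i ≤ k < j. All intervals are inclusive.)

Holds

Need some j in [3,3] with F[<=1] ((¬D → A) ∧ C), and (C ∧ B) at every k in [1,j-1].
  j=3: F[<=1] ((¬D → A) ∧ C) holds; (C ∧ B) holds at every k in [1,2] → satisfied.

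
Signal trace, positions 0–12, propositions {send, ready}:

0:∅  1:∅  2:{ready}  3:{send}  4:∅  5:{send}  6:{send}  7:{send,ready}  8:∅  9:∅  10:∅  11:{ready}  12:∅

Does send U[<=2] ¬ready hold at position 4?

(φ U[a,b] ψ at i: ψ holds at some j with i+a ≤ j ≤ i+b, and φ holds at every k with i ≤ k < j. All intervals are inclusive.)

Need some j in [4,6] with ¬ready, and send at every k in [4,j-1].
  j=4: ¬ready holds; no prefix to check → satisfied.

True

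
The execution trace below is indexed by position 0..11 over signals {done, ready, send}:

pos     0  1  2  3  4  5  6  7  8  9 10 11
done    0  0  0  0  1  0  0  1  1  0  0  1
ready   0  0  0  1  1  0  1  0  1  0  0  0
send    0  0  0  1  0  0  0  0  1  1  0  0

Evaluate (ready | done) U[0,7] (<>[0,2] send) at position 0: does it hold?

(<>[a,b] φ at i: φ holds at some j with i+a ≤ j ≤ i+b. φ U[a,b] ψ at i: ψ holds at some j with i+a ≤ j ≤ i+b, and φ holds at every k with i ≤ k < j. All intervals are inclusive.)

No

Need some j in [0,7] with <>[0,2] send, and (ready | done) at every k in [0,j-1].
  j=0: <>[0,2] send — fails (none in [0,2]).
  j=1: <>[0,2] send holds, but (ready | done) fails at k=0 → not this j.
  j=2: <>[0,2] send holds, but (ready | done) fails at k=0 → not this j.
  j=3: <>[0,2] send holds, but (ready | done) fails at k=0 → not this j.
  j=4: <>[0,2] send — fails (none in [4,6]).
  j=5: <>[0,2] send — fails (none in [5,7]).
  j=6: <>[0,2] send holds, but (ready | done) fails at k=0 → not this j.
  j=7: <>[0,2] send holds, but (ready | done) fails at k=0 → not this j.
No j in the window works → until fails.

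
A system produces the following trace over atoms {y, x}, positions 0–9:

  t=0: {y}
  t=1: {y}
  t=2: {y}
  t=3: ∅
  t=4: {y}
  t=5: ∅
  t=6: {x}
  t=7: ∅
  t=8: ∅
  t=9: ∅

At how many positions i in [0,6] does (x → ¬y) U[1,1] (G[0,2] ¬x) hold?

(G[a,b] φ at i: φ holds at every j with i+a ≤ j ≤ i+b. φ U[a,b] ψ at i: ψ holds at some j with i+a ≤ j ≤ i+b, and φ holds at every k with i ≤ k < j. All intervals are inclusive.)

Evaluate at each i in [0,6]:
  i=0: ✓ (rhs at j=1; lhs holds on [0,0])
  i=1: ✓ (rhs at j=2; lhs holds on [1,1])
  i=2: ✓ (rhs at j=3; lhs holds on [2,2])
  i=3: ✗ (no rhs in [4,4])
  i=4: ✗ (no rhs in [5,5])
  i=5: ✗ (no rhs in [6,6])
  i=6: ✓ (rhs at j=7; lhs holds on [6,6])
Positions where it holds: {0, 1, 2, 6} → 4.

4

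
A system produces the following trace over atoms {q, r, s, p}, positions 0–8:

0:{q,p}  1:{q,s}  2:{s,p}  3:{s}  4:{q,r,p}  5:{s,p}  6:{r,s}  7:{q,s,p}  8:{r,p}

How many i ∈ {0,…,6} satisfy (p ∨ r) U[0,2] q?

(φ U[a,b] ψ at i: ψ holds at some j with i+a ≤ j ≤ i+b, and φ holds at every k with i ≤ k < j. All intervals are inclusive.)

Evaluate at each i in [0,6]:
  i=0: ✓ (rhs at j=0)
  i=1: ✓ (rhs at j=1)
  i=2: ✗ (lhs fails at k=3 before rhs at j=4)
  i=3: ✗ (lhs fails at k=3 before rhs at j=4)
  i=4: ✓ (rhs at j=4)
  i=5: ✓ (rhs at j=7; lhs holds on [5,6])
  i=6: ✓ (rhs at j=7; lhs holds on [6,6])
Positions where it holds: {0, 1, 4, 5, 6} → 5.

5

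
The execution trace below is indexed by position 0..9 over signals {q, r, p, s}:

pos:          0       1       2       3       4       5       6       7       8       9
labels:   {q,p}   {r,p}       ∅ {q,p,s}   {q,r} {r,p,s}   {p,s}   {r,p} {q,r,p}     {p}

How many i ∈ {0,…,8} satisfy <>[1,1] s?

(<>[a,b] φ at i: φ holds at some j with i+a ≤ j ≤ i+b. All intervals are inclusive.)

Evaluate at each i in [0,8]:
  i=0: ✗ (none in [1,1])
  i=1: ✗ (none in [2,2])
  i=2: ✓ (witness j=3)
  i=3: ✗ (none in [4,4])
  i=4: ✓ (witness j=5)
  i=5: ✓ (witness j=6)
  i=6: ✗ (none in [7,7])
  i=7: ✗ (none in [8,8])
  i=8: ✗ (none in [9,9])
Positions where it holds: {2, 4, 5} → 3.

3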